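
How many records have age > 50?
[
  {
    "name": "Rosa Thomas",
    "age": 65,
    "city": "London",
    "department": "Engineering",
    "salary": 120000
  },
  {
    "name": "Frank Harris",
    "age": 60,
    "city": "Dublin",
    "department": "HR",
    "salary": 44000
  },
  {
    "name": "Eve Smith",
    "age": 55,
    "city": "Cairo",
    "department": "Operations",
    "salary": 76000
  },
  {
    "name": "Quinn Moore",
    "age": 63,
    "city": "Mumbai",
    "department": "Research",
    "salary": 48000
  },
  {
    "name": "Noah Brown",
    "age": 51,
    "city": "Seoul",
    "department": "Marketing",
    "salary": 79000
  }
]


Data: 5 records
Condition: age > 50

Checking each record:
  Rosa Thomas: 65 MATCH
  Frank Harris: 60 MATCH
  Eve Smith: 55 MATCH
  Quinn Moore: 63 MATCH
  Noah Brown: 51 MATCH

Count: 5

5


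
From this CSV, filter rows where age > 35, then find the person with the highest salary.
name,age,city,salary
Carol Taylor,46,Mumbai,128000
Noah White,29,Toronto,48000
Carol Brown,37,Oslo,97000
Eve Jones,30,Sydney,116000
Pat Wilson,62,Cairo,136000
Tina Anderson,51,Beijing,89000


Filter: age > 35
Sort by: salary (descending)

Filtered records (4):
  Pat Wilson, age 62, salary $136000
  Carol Taylor, age 46, salary $128000
  Carol Brown, age 37, salary $97000
  Tina Anderson, age 51, salary $89000

Highest salary: Pat Wilson ($136000)

Pat Wilson


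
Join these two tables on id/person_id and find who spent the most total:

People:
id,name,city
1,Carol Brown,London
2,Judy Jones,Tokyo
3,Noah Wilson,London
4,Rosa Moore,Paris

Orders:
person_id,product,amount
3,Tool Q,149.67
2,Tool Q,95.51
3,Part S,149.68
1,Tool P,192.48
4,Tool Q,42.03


Join on: people.id = orders.person_id

Joined rows:
  Noah Wilson (London) bought Tool Q for $149.67
  Judy Jones (Tokyo) bought Tool Q for $95.51
  Noah Wilson (London) bought Part S for $149.68
  Carol Brown (London) bought Tool P for $192.48
  Rosa Moore (Paris) bought Tool Q for $42.03

Total per person:
  Noah Wilson: $299.35
  Carol Brown: $192.48
  Judy Jones: $95.51
  Rosa Moore: $42.03

Top spender: Noah Wilson ($299.35)

Noah Wilson ($299.35)


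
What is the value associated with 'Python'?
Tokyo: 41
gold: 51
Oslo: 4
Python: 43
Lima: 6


Looking up key 'Python'
Value: 43

43


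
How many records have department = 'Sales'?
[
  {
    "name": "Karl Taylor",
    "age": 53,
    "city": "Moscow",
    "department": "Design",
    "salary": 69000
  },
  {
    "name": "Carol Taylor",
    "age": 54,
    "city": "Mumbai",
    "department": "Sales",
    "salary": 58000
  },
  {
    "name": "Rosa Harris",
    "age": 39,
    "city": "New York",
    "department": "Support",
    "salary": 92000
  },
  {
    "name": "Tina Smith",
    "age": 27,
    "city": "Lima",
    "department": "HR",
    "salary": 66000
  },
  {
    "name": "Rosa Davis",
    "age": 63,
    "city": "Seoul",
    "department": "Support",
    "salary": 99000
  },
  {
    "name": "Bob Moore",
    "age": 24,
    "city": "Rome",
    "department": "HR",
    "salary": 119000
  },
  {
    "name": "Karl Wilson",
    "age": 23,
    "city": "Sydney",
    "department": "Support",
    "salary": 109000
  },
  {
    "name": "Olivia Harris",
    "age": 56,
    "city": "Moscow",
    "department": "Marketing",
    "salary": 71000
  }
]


Data: 8 records
Condition: department = 'Sales'

Checking each record:
  Karl Taylor: Design
  Carol Taylor: Sales MATCH
  Rosa Harris: Support
  Tina Smith: HR
  Rosa Davis: Support
  Bob Moore: HR
  Karl Wilson: Support
  Olivia Harris: Marketing

Count: 1

1


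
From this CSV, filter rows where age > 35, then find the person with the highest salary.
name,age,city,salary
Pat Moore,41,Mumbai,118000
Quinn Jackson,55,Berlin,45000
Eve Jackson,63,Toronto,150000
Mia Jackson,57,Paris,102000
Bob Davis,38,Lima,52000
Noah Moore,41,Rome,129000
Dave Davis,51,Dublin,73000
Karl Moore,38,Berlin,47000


Filter: age > 35
Sort by: salary (descending)

Filtered records (8):
  Eve Jackson, age 63, salary $150000
  Noah Moore, age 41, salary $129000
  Pat Moore, age 41, salary $118000
  Mia Jackson, age 57, salary $102000
  Dave Davis, age 51, salary $73000
  Bob Davis, age 38, salary $52000
  Karl Moore, age 38, salary $47000
  Quinn Jackson, age 55, salary $45000

Highest salary: Eve Jackson ($150000)

Eve Jackson


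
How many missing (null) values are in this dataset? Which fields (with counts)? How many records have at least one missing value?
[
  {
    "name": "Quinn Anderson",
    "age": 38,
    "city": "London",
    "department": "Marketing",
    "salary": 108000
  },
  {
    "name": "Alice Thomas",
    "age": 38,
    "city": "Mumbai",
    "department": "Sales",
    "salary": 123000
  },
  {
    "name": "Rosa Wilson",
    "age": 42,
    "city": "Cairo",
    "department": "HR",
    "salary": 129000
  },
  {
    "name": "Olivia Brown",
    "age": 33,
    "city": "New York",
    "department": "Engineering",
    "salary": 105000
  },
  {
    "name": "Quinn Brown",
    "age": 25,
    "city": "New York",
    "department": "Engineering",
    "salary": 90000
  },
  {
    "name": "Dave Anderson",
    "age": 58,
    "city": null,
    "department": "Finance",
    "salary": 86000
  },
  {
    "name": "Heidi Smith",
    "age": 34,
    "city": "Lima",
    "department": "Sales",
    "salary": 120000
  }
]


Checking for missing (null) values in 7 records:

  Quinn Anderson: complete
  Alice Thomas: complete
  Rosa Wilson: complete
  Olivia Brown: complete
  Quinn Brown: complete
  Dave Anderson: city
  Heidi Smith: complete

Per field:
  name: 0 missing
  age: 0 missing
  city: 1 missing
  department: 0 missing
  salary: 0 missing

Total missing values: 1
Records with any missing: 1

1 missing values (city: 1); 1 incomplete records


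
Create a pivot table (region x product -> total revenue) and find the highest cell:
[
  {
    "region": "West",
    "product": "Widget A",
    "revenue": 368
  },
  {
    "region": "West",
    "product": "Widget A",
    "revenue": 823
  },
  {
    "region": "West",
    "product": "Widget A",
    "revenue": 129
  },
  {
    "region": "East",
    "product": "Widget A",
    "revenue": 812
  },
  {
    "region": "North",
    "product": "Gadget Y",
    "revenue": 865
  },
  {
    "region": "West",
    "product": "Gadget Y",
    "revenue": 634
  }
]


Pivot: region (rows) x product (columns) -> total revenue

     Gadget Y      Widget A    
East             0           812  
North          865             0  
West           634          1320  

Highest: West / Widget A = $1320

West / Widget A = $1320


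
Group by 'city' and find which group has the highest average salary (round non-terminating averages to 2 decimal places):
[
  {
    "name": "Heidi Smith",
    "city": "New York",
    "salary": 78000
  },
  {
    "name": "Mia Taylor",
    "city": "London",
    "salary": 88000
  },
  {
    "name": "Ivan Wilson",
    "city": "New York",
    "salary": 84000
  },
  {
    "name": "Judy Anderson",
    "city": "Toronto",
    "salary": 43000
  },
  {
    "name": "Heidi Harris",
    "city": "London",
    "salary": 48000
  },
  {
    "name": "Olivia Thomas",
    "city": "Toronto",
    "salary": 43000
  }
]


Group by: city

Groups:
  London: 2 people, avg salary = 136000/2 = $68000
  New York: 2 people, avg salary = 162000/2 = $81000
  Toronto: 2 people, avg salary = 86000/2 = $43000

Highest average salary: New York ($81000)

New York ($81000)


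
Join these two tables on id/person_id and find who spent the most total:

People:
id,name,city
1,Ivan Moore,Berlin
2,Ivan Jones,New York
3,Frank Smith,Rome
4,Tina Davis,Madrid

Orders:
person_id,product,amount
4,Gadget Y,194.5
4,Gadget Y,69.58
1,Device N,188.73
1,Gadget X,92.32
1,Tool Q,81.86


Join on: people.id = orders.person_id

Joined rows:
  Tina Davis (Madrid) bought Gadget Y for $194.5
  Tina Davis (Madrid) bought Gadget Y for $69.58
  Ivan Moore (Berlin) bought Device N for $188.73
  Ivan Moore (Berlin) bought Gadget X for $92.32
  Ivan Moore (Berlin) bought Tool Q for $81.86

Total per person:
  Ivan Moore: $362.91
  Tina Davis: $264.08

Top spender: Ivan Moore ($362.91)

Ivan Moore ($362.91)


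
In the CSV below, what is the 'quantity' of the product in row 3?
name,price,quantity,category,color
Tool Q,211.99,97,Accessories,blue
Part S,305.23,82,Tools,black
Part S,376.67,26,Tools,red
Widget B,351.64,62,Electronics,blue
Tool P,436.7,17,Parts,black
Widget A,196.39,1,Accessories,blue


Query: Row 3 ('Part S'), column 'quantity'
Value: 26

26


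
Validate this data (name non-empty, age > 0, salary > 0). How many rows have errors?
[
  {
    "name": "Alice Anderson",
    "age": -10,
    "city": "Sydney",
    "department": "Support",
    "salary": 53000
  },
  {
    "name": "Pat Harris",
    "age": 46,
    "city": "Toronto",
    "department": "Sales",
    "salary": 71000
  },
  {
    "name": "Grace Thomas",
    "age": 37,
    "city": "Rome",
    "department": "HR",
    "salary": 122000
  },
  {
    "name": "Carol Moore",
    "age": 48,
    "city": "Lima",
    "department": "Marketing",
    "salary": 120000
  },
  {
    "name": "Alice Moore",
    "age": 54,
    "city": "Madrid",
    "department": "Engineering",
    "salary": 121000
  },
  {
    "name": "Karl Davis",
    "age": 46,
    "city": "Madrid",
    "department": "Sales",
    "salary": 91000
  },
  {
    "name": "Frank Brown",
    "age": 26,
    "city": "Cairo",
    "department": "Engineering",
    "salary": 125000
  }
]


Validating 7 records:
Rules: name non-empty, age > 0, salary > 0

  Row 1 (Alice Anderson): negative age: -10
  Row 2 (Pat Harris): OK
  Row 3 (Grace Thomas): OK
  Row 4 (Carol Moore): OK
  Row 5 (Alice Moore): OK
  Row 6 (Karl Davis): OK
  Row 7 (Frank Brown): OK

Total errors: 1

1 errors


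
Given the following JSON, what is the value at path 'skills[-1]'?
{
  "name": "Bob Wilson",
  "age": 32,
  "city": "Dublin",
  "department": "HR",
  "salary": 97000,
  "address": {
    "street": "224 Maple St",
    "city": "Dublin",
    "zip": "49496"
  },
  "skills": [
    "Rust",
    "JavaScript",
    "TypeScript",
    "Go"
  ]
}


Query: skills[-1]
Path: skills -> last element
Value: Go

Go


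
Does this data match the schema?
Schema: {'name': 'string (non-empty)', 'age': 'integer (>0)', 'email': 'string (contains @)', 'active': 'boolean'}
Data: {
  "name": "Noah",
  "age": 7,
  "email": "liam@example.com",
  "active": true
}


Validating each field against schema:
  name: OK (non-empty string)
  age: OK (positive integer)
  email: OK (string with @)
  active: OK (boolean)

Result: VALID

VALID


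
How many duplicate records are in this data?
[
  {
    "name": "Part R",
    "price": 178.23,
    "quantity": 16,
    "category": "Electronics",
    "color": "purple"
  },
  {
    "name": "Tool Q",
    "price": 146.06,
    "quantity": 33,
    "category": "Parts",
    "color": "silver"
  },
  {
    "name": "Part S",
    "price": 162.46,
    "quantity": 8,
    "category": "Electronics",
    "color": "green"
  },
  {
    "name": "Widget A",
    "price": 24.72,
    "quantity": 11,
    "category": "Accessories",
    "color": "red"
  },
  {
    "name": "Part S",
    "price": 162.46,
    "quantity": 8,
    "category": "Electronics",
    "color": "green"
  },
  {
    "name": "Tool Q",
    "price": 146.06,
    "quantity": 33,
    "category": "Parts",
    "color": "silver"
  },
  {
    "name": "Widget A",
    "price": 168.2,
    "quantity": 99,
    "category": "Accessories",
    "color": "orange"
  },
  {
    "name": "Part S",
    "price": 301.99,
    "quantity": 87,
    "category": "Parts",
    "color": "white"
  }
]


Checking 8 records for duplicates:

  Row 1: Part R ($178.23, qty 16)
  Row 2: Tool Q ($146.06, qty 33)
  Row 3: Part S ($162.46, qty 8)
  Row 4: Widget A ($24.72, qty 11)
  Row 5: Part S ($162.46, qty 8) <-- DUPLICATE
  Row 6: Tool Q ($146.06, qty 33) <-- DUPLICATE
  Row 7: Widget A ($168.2, qty 99)
  Row 8: Part S ($301.99, qty 87)

Duplicates found: 2
Unique records: 6

2 duplicates, 6 unique


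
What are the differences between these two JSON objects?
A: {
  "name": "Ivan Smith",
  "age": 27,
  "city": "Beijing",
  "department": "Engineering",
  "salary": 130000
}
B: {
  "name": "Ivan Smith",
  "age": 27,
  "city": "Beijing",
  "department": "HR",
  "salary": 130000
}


Comparing each field (in key order):
  name: same
  age: same
  city: same
  department: DIFFERENT
  salary: same
Differences:
  department: Engineering -> HR

1 field(s) changed

1 change: department


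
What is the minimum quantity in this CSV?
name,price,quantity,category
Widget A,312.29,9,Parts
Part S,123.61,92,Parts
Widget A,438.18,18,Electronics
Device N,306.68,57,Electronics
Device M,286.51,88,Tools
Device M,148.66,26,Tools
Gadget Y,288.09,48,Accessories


Computing minimum quantity:
Values: [9, 92, 18, 57, 88, 26, 48]
Min = 9

9


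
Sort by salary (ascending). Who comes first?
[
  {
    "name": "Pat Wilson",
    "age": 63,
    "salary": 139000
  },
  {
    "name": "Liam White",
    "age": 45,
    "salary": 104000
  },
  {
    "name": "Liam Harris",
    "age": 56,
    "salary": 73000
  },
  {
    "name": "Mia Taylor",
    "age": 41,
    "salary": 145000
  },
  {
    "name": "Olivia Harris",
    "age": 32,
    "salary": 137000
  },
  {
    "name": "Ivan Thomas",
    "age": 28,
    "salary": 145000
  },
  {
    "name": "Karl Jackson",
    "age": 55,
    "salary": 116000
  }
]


Sort by: salary (ascending)

Sorted order:
  1. Liam Harris (salary = 73000)
  2. Liam White (salary = 104000)
  3. Karl Jackson (salary = 116000)
  4. Olivia Harris (salary = 137000)
  5. Pat Wilson (salary = 139000)
  6. Mia Taylor (salary = 145000)
  7. Ivan Thomas (salary = 145000)

First: Liam Harris

Liam Harris


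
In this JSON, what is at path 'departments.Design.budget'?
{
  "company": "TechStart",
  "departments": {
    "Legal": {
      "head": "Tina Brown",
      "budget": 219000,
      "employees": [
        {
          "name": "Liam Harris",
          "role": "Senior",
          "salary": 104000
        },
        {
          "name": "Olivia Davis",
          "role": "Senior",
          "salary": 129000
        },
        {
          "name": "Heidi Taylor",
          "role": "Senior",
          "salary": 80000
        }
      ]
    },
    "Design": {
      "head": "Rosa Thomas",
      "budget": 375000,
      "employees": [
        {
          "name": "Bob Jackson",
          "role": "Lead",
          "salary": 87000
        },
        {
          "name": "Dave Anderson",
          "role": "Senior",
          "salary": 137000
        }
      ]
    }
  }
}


Path: departments.Design.budget

Navigate:
  -> departments
  -> Design
  -> budget = 375000

375000


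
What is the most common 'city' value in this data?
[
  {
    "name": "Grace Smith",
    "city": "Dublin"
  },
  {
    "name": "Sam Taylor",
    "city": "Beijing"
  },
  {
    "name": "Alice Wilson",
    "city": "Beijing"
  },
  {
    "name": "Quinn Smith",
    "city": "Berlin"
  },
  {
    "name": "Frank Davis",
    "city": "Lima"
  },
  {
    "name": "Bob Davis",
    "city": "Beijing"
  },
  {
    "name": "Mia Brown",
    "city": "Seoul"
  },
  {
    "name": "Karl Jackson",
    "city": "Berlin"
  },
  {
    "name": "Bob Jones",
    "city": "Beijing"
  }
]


Counting 'city' values across 9 records:

  Beijing: 4 ####
  Berlin: 2 ##
  Dublin: 1 #
  Lima: 1 #
  Seoul: 1 #

Most common: Beijing (4 times)

Beijing (4 times)


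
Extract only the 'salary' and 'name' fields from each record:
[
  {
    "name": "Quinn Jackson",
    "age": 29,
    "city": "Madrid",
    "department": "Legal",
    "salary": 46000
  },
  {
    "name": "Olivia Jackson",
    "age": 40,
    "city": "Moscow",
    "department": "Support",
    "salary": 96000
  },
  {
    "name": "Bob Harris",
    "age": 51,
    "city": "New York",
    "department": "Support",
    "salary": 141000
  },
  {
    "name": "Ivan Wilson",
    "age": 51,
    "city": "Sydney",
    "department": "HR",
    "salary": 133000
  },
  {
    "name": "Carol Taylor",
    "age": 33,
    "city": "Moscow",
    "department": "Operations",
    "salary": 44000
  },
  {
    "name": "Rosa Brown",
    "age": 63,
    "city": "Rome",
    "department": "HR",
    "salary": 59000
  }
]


Original: 6 records with fields: name, age, city, department, salary
Keep: ['salary', 'name']
Drop: ['age', 'city', 'department']
Result: 6 records, 2 fields each

[
  {
    "salary": 46000,
    "name": "Quinn Jackson"
  },
  {
    "salary": 96000,
    "name": "Olivia Jackson"
  },
  {
    "salary": 141000,
    "name": "Bob Harris"
  },
  {
    "salary": 133000,
    "name": "Ivan Wilson"
  },
  {
    "salary": 44000,
    "name": "Carol Taylor"
  },
  {
    "salary": 59000,
    "name": "Rosa Brown"
  }
]


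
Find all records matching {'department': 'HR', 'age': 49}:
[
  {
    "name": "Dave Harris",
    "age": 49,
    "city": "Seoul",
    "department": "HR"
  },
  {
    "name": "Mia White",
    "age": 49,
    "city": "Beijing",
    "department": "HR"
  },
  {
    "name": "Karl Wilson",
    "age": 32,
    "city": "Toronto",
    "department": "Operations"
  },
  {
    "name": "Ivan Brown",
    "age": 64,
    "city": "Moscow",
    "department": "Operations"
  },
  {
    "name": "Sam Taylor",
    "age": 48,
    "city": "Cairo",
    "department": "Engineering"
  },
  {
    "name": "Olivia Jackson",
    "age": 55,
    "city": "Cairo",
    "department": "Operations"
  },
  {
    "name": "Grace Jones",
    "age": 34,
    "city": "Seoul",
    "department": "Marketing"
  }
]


Search criteria: {'department': 'HR', 'age': 49}

Checking 7 records:
  Dave Harris: {department: HR, age: 49} <-- MATCH
  Mia White: {department: HR, age: 49} <-- MATCH
  Karl Wilson: {department: Operations, age: 32}
  Ivan Brown: {department: Operations, age: 64}
  Sam Taylor: {department: Engineering, age: 48}
  Olivia Jackson: {department: Operations, age: 55}
  Grace Jones: {department: Marketing, age: 34}

Matches: ["Dave Harris", "Mia White"]

["Dave Harris", "Mia White"]


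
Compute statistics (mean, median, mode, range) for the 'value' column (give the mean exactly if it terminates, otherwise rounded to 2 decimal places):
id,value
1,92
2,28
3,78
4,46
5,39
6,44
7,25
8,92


Data: [92, 28, 78, 46, 39, 44, 25, 92]
Count: 8
Sum: 444
Mean: 444/8 = 55.5
Sorted: [25, 28, 39, 44, 46, 78, 92, 92]
Median: 45.0
Mode: 92 (2 times)
Range: 92 - 25 = 67
Min: 25, Max: 92

mean=55.5, median=45.0, mode=92, range=67


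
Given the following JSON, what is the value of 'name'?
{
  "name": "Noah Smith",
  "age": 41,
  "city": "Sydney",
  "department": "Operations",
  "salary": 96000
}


Looking up field 'name'
Value: Noah Smith

Noah Smith


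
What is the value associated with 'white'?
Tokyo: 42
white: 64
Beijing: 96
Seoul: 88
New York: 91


Looking up key 'white'
Value: 64

64


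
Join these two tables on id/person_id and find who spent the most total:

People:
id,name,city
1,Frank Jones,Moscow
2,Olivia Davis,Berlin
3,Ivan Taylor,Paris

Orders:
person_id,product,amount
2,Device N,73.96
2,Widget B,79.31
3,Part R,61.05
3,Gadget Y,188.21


Join on: people.id = orders.person_id

Joined rows:
  Olivia Davis (Berlin) bought Device N for $73.96
  Olivia Davis (Berlin) bought Widget B for $79.31
  Ivan Taylor (Paris) bought Part R for $61.05
  Ivan Taylor (Paris) bought Gadget Y for $188.21

Total per person:
  Ivan Taylor: $249.26
  Olivia Davis: $153.27

Top spender: Ivan Taylor ($249.26)

Ivan Taylor ($249.26)


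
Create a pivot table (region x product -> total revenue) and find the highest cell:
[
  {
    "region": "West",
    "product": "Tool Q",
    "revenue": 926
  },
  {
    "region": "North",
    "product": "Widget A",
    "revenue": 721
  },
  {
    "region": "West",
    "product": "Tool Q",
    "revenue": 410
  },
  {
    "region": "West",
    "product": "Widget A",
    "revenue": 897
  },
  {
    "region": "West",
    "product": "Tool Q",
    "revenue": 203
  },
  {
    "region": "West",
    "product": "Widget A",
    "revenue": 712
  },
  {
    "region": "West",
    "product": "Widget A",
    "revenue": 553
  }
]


Pivot: region (rows) x product (columns) -> total revenue

     Tool Q        Widget A    
North            0           721  
West          1539          2162  

Highest: West / Widget A = $2162

West / Widget A = $2162


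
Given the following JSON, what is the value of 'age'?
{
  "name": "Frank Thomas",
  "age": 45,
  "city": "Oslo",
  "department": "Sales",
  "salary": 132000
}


Looking up field 'age'
Value: 45

45


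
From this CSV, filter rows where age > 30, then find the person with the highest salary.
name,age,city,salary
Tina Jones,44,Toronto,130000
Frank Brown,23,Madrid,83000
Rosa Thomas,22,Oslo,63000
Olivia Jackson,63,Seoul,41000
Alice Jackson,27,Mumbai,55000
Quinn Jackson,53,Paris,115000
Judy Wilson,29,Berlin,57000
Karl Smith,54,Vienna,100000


Filter: age > 30
Sort by: salary (descending)

Filtered records (4):
  Tina Jones, age 44, salary $130000
  Quinn Jackson, age 53, salary $115000
  Karl Smith, age 54, salary $100000
  Olivia Jackson, age 63, salary $41000

Highest salary: Tina Jones ($130000)

Tina Jones


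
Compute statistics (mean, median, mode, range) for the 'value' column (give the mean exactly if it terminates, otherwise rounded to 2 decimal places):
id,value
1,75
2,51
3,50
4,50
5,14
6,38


Data: [75, 51, 50, 50, 14, 38]
Count: 6
Sum: 278
Mean: 278/6 ≈ 46.33 (rounded to 2 decimal places)
Sorted: [14, 38, 50, 50, 51, 75]
Median: 50.0
Mode: 50 (2 times)
Range: 75 - 14 = 61
Min: 14, Max: 75

mean≈46.33, median=50.0, mode=50, range=61


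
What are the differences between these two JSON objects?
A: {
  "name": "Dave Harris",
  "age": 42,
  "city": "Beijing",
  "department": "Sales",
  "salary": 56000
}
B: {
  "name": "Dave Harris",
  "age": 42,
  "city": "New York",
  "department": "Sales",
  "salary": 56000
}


Comparing each field (in key order):
  name: same
  age: same
  city: DIFFERENT
  department: same
  salary: same
Differences:
  city: Beijing -> New York

1 field(s) changed

1 change: city


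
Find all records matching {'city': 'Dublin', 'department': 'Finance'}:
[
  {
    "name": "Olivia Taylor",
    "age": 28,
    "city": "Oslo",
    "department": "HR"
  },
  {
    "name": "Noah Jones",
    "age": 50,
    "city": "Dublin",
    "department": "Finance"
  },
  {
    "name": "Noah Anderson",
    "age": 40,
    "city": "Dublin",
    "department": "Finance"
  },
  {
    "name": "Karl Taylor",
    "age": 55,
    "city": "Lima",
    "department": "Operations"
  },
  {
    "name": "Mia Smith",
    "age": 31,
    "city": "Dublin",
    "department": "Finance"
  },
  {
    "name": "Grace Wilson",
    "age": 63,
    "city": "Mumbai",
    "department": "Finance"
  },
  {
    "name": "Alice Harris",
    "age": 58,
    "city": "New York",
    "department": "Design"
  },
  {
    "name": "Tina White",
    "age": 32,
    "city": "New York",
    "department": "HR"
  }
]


Search criteria: {'city': 'Dublin', 'department': 'Finance'}

Checking 8 records:
  Olivia Taylor: {city: Oslo, department: HR}
  Noah Jones: {city: Dublin, department: Finance} <-- MATCH
  Noah Anderson: {city: Dublin, department: Finance} <-- MATCH
  Karl Taylor: {city: Lima, department: Operations}
  Mia Smith: {city: Dublin, department: Finance} <-- MATCH
  Grace Wilson: {city: Mumbai, department: Finance}
  Alice Harris: {city: New York, department: Design}
  Tina White: {city: New York, department: HR}

Matches: ["Noah Jones", "Noah Anderson", "Mia Smith"]

["Noah Jones", "Noah Anderson", "Mia Smith"]


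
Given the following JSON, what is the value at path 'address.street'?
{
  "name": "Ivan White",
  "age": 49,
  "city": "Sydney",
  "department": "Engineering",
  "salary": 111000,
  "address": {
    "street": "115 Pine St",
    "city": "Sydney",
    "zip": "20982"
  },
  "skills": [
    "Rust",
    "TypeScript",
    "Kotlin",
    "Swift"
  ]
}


Query: address.street
Path: address -> street
Value: 115 Pine St

115 Pine St


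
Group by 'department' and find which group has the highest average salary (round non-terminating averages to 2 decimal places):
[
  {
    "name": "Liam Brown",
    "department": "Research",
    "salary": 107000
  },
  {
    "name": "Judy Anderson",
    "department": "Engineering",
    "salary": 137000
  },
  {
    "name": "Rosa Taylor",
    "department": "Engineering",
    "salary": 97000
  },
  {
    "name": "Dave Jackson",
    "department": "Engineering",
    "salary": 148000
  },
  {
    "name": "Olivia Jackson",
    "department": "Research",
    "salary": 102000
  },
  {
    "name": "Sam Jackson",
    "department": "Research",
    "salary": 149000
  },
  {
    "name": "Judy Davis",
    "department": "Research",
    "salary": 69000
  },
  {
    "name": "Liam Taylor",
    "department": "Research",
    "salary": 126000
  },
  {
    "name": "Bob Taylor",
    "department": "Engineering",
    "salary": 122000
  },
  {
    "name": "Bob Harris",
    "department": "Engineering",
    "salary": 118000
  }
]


Group by: department

Groups:
  Engineering: 5 people, avg salary = 622000/5 = $124400
  Research: 5 people, avg salary = 553000/5 = $110600

Highest average salary: Engineering ($124400)

Engineering ($124400)


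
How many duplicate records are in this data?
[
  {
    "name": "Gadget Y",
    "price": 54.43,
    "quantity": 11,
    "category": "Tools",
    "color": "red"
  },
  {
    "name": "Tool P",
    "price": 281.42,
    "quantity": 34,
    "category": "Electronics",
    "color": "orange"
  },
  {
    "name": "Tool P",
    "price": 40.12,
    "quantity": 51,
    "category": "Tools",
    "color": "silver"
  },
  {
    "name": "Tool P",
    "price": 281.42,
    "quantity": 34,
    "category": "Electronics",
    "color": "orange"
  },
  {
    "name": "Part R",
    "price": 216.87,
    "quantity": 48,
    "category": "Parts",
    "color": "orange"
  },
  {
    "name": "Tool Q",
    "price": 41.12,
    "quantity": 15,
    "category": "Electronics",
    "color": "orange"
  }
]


Checking 6 records for duplicates:

  Row 1: Gadget Y ($54.43, qty 11)
  Row 2: Tool P ($281.42, qty 34)
  Row 3: Tool P ($40.12, qty 51)
  Row 4: Tool P ($281.42, qty 34) <-- DUPLICATE
  Row 5: Part R ($216.87, qty 48)
  Row 6: Tool Q ($41.12, qty 15)

Duplicates found: 1
Unique records: 5

1 duplicates, 5 unique


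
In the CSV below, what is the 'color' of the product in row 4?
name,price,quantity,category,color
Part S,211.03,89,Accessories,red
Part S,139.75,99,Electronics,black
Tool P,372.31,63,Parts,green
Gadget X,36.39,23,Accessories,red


Query: Row 4 ('Gadget X'), column 'color'
Value: red

red


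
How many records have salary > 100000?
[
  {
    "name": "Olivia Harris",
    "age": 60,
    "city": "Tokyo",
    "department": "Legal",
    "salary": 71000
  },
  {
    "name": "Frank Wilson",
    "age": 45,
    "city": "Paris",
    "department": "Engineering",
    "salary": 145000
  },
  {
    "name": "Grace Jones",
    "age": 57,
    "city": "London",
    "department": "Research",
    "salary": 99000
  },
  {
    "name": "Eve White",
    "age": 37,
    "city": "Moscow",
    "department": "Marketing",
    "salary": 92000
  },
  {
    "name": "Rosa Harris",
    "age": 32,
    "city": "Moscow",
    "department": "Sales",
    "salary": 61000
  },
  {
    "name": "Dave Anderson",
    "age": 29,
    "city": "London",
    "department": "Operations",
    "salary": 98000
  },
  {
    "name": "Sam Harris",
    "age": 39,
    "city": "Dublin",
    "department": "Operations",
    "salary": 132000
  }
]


Data: 7 records
Condition: salary > 100000

Checking each record:
  Olivia Harris: 71000
  Frank Wilson: 145000 MATCH
  Grace Jones: 99000
  Eve White: 92000
  Rosa Harris: 61000
  Dave Anderson: 98000
  Sam Harris: 132000 MATCH

Count: 2

2


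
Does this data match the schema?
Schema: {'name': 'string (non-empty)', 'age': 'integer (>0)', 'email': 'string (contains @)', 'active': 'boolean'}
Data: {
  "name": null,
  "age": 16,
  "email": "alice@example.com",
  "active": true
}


Validating each field against schema:
  name: FAIL (null is not a string)
  age: OK (positive integer)
  email: OK (string with @)
  active: OK (boolean)

Result: INVALID (1 error: name)

INVALID (1 error: name)


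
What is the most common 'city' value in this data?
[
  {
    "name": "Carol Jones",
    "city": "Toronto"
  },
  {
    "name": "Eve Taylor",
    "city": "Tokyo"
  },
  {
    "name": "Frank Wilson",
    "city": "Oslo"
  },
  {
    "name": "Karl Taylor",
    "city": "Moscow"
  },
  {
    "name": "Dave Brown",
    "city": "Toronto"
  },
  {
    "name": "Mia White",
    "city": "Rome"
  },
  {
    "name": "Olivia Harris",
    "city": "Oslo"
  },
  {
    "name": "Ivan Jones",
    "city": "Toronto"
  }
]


Counting 'city' values across 8 records:

  Toronto: 3 ###
  Oslo: 2 ##
  Tokyo: 1 #
  Moscow: 1 #
  Rome: 1 #

Most common: Toronto (3 times)

Toronto (3 times)


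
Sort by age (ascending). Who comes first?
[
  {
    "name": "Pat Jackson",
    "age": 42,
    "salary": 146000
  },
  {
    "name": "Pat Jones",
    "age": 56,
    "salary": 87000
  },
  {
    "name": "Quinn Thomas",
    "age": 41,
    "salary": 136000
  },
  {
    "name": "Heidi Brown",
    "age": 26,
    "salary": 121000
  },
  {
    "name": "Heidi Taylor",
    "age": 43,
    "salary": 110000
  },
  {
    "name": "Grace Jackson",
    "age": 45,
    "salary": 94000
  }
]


Sort by: age (ascending)

Sorted order:
  1. Heidi Brown (age = 26)
  2. Quinn Thomas (age = 41)
  3. Pat Jackson (age = 42)
  4. Heidi Taylor (age = 43)
  5. Grace Jackson (age = 45)
  6. Pat Jones (age = 56)

First: Heidi Brown

Heidi Brown


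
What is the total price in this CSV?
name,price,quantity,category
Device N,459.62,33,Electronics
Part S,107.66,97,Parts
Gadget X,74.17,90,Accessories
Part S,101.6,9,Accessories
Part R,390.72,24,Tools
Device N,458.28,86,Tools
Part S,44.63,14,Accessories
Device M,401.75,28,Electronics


Computing total price:
Values: [459.62, 107.66, 74.17, 101.6, 390.72, 458.28, 44.63, 401.75]
Sum = 2038.43

2038.43


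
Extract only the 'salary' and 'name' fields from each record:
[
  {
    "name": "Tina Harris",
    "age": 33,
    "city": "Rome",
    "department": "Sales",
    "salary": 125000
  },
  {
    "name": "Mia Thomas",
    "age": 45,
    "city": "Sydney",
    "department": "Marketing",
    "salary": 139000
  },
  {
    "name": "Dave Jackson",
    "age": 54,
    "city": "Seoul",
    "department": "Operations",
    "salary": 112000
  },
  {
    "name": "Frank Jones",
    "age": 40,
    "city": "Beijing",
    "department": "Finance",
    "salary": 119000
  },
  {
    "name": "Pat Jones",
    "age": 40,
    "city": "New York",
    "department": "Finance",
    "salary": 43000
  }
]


Original: 5 records with fields: name, age, city, department, salary
Keep: ['salary', 'name']
Drop: ['age', 'city', 'department']
Result: 5 records, 2 fields each

[
  {
    "salary": 125000,
    "name": "Tina Harris"
  },
  {
    "salary": 139000,
    "name": "Mia Thomas"
  },
  {
    "salary": 112000,
    "name": "Dave Jackson"
  },
  {
    "salary": 119000,
    "name": "Frank Jones"
  },
  {
    "salary": 43000,
    "name": "Pat Jones"
  }
]


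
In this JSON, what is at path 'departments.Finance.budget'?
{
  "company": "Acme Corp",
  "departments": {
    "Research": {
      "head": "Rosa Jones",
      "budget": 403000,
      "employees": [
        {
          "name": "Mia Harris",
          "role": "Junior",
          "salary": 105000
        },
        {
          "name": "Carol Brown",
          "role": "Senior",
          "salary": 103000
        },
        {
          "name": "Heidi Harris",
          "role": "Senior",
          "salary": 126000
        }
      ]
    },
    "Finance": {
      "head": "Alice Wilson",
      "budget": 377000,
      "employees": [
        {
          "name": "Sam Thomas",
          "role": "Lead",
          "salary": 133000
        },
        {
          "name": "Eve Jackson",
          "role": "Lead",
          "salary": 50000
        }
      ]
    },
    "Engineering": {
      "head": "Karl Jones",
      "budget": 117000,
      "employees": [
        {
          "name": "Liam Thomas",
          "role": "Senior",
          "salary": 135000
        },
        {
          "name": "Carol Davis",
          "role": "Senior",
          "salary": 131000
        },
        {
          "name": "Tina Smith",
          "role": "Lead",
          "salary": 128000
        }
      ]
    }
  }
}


Path: departments.Finance.budget

Navigate:
  -> departments
  -> Finance
  -> budget = 377000

377000


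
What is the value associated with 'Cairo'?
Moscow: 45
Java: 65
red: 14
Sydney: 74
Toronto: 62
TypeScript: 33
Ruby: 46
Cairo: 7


Looking up key 'Cairo'
Value: 7

7


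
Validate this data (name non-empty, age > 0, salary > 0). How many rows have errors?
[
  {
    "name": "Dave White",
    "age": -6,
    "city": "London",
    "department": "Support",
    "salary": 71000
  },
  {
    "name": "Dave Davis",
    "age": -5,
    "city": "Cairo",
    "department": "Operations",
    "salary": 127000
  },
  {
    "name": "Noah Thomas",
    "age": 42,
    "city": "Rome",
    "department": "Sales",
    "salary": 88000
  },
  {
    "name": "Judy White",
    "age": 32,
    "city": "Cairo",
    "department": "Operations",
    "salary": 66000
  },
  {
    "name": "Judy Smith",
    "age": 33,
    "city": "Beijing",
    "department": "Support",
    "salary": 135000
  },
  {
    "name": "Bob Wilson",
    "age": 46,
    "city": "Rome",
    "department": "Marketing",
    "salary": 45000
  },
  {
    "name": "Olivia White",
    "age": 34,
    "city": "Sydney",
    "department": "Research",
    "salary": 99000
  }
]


Validating 7 records:
Rules: name non-empty, age > 0, salary > 0

  Row 1 (Dave White): negative age: -6
  Row 2 (Dave Davis): negative age: -5
  Row 3 (Noah Thomas): OK
  Row 4 (Judy White): OK
  Row 5 (Judy Smith): OK
  Row 6 (Bob Wilson): OK
  Row 7 (Olivia White): OK

Total errors: 2

2 errors


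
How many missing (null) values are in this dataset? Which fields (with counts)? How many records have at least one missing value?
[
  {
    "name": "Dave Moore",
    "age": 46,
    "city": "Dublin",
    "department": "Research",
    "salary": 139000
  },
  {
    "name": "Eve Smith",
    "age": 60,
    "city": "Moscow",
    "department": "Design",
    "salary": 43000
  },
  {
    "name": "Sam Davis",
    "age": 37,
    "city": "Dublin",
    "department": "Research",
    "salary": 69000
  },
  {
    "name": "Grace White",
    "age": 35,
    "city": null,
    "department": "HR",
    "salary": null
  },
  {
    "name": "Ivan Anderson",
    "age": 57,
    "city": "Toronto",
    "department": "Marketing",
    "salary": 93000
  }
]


Checking for missing (null) values in 5 records:

  Dave Moore: complete
  Eve Smith: complete
  Sam Davis: complete
  Grace White: city, salary
  Ivan Anderson: complete

Per field:
  name: 0 missing
  age: 0 missing
  city: 1 missing
  department: 0 missing
  salary: 1 missing

Total missing values: 2
Records with any missing: 1

2 missing values (city: 1, salary: 1); 1 incomplete records


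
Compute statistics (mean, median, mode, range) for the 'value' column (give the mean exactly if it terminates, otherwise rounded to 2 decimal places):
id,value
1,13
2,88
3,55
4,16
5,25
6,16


Data: [13, 88, 55, 16, 25, 16]
Count: 6
Sum: 213
Mean: 213/6 = 35.5
Sorted: [13, 16, 16, 25, 55, 88]
Median: 20.5
Mode: 16 (2 times)
Range: 88 - 13 = 75
Min: 13, Max: 88

mean=35.5, median=20.5, mode=16, range=75


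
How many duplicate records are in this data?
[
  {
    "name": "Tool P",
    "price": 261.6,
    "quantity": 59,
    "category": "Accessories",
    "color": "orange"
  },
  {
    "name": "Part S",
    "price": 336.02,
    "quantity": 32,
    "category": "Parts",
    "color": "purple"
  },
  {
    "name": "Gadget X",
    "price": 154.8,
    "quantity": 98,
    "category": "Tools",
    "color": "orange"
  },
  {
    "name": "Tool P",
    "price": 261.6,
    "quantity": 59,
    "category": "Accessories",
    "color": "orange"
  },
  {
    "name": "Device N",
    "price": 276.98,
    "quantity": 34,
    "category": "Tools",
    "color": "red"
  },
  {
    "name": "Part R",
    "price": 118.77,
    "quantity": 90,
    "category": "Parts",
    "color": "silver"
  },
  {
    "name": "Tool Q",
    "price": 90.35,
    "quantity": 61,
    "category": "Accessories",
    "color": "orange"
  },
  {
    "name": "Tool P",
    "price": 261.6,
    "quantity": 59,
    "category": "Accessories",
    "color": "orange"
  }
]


Checking 8 records for duplicates:

  Row 1: Tool P ($261.6, qty 59)
  Row 2: Part S ($336.02, qty 32)
  Row 3: Gadget X ($154.8, qty 98)
  Row 4: Tool P ($261.6, qty 59) <-- DUPLICATE
  Row 5: Device N ($276.98, qty 34)
  Row 6: Part R ($118.77, qty 90)
  Row 7: Tool Q ($90.35, qty 61)
  Row 8: Tool P ($261.6, qty 59) <-- DUPLICATE

Duplicates found: 2
Unique records: 6

2 duplicates, 6 unique


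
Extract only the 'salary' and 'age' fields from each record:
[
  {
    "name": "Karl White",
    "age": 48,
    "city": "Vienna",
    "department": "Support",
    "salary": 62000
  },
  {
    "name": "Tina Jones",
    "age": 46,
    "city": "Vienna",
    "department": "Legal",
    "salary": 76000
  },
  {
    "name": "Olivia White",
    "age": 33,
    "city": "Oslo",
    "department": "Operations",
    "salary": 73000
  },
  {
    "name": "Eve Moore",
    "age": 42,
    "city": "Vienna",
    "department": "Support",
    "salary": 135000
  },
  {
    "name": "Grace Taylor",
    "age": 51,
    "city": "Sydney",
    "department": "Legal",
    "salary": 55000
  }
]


Original: 5 records with fields: name, age, city, department, salary
Keep: ['salary', 'age']
Drop: ['name', 'city', 'department']
Result: 5 records, 2 fields each

[
  {
    "salary": 62000,
    "age": 48
  },
  {
    "salary": 76000,
    "age": 46
  },
  {
    "salary": 73000,
    "age": 33
  },
  {
    "salary": 135000,
    "age": 42
  },
  {
    "salary": 55000,
    "age": 51
  }
]


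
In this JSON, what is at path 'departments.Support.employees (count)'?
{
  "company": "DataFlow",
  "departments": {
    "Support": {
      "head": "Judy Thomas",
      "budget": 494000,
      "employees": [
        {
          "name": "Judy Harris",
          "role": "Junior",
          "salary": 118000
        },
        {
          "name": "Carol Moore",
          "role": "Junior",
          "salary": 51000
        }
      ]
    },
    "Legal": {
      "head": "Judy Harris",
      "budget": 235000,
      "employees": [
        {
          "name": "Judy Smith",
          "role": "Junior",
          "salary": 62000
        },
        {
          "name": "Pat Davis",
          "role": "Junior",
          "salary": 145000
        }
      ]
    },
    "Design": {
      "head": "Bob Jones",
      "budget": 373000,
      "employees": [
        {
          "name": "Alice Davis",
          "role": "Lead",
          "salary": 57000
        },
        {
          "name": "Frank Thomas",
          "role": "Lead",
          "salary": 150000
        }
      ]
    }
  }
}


Path: departments.Support.employees (count)

Navigate:
  -> departments
  -> Support
  -> employees (array, length 2)

2


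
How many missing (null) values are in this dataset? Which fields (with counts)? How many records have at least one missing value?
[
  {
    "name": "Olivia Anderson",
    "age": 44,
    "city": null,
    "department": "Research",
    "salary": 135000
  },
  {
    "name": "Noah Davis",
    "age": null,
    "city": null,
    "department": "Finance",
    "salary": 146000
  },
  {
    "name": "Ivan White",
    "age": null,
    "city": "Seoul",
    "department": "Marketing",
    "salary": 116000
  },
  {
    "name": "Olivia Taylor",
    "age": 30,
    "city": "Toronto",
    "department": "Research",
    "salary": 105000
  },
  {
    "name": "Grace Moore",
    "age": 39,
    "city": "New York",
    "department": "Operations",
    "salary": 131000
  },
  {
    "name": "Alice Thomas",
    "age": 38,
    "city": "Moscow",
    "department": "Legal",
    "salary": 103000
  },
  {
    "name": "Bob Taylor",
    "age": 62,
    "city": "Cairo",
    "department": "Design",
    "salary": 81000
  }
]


Checking for missing (null) values in 7 records:

  Olivia Anderson: city
  Noah Davis: age, city
  Ivan White: age
  Olivia Taylor: complete
  Grace Moore: complete
  Alice Thomas: complete
  Bob Taylor: complete

Per field:
  name: 0 missing
  age: 2 missing
  city: 2 missing
  department: 0 missing
  salary: 0 missing

Total missing values: 4
Records with any missing: 3

4 missing values (age: 2, city: 2); 3 incomplete records
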